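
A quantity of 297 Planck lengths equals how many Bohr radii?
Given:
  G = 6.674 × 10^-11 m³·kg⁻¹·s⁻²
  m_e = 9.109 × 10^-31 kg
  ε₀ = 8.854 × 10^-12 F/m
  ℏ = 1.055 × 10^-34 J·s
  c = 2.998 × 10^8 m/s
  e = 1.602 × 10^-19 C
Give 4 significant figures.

9.063 × 10^-23

Planck length: ℓ_P = √(ℏG/c³) = 1.616 × 10^-35 m
Bohr radius: a₀ = 4πε₀ℏ²/(m_e e²) = 5.297 × 10^-11 m
297 × 1.616 × 10^-35 / 5.297 × 10^-11 = 9.063 × 10^-23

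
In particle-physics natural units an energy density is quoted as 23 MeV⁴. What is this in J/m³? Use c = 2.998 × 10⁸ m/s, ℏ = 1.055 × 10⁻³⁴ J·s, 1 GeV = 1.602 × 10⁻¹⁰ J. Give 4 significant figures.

[E]/[L]³ = [E]⁴/(ℏc)³; restore (ℏc)⁻³.
1 GeV⁴ → 1/(ℏc)³ × (1 GeV in J)⁴ = 2.082 × 10³⁷ J/m³.
Convert the energy scale: 23 MeV⁴ = 2.30 × 10⁻¹¹ GeV⁴.
Result: 2.30 × 10⁻¹¹ × 2.082 × 10³⁷ = 4.788 × 10²⁶ J/m³.

4.788 × 10²⁶ J/m³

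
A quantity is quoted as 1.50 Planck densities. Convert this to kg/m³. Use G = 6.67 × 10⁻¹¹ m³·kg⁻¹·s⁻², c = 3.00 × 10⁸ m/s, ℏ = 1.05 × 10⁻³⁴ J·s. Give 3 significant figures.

7.80 × 10⁹⁶ kg/m³

One Planck density: ρ_P = c⁵/(ℏG²) = 5.20 × 10⁹⁶ kg/m³.
1.50 × 5.20 × 10⁹⁶ kg/m³ = 7.80 × 10⁹⁶ kg/m³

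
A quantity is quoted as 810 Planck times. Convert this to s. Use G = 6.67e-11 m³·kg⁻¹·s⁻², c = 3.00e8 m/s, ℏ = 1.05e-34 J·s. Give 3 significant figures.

One Planck time: t_P = √(ℏG/c⁵) = 5.37e-44 s.
810 × 5.37e-44 s = 4.35e-41 s

4.35e-41 s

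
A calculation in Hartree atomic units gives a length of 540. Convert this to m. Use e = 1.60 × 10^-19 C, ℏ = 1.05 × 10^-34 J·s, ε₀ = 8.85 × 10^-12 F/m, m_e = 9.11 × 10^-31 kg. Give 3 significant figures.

One Bohr radius: a₀ = 4πε₀ℏ²/(m_e e²) = 5.26 × 10^-11 m.
540 × 5.26 × 10^-11 m = 2.84 × 10^-8 m

2.84 × 10^-8 m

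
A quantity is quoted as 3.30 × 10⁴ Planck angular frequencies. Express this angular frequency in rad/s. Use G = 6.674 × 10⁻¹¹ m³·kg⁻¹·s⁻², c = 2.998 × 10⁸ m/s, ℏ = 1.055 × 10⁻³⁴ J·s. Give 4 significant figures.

One Planck angular frequency: ω_P = √(c⁵/(ℏG)) = 1.855 × 10⁴³ rad/s.
3.30 × 10⁴ × 1.855 × 10⁴³ rad/s = 6.120 × 10⁴⁷ rad/s

6.120 × 10⁴⁷ rad/s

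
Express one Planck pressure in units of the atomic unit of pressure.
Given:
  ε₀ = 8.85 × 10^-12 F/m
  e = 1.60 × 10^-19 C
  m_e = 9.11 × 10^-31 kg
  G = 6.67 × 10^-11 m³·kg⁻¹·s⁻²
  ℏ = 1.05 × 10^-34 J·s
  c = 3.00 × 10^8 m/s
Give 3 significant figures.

1.55 × 10^100

Planck pressure: p_P = c⁷/(ℏG²) = 4.68 × 10^113 Pa
atomic unit of pressure: P_au = E_h/a₀³ = m_e⁴e¹⁰/((4πε₀)⁵ℏ⁸) = 3.01 × 10^13 Pa
ratio = 4.68 × 10^113 / 3.01 × 10^13 = 1.55 × 10^100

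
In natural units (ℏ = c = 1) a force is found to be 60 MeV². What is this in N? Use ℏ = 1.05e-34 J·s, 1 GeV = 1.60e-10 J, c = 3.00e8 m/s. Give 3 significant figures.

Force is [E]/[L] = [E]²/(ℏc); restore (ℏc)⁻¹.
1 GeV² → 1/(ℏc) × (1 GeV in J)² = 8.13e5 N.
Convert the energy scale: 60 MeV² = 6.00e-5 GeV².
Result: 6.00e-5 × 8.13e5 = 48.8 N.

48.8 N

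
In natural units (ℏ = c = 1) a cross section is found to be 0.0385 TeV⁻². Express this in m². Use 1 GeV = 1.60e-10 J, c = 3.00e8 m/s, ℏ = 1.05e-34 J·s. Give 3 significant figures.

Area is [L]² = [E]⁻²·(ℏc)²; restore (ℏc)².
1 GeV⁻² → (ℏc)² × (1 GeV in J)⁻² = 3.88e-32 m².
Convert the energy scale: 0.0385 TeV⁻² = 3.85e-8 GeV⁻².
Result: 3.85e-8 × 3.88e-32 = 1.49e-39 m².

1.49e-39 m²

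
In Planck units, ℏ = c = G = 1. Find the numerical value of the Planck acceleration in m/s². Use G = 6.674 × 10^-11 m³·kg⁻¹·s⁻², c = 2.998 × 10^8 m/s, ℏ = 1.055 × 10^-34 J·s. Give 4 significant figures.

5.560 × 10^51 m/s²

From ℏ = c = G = 1 the acceleration scale is a_P = √(c⁷/(ℏG)).
  = √(3.092 × 10^103)
  = 5.560 × 10^51 m/s²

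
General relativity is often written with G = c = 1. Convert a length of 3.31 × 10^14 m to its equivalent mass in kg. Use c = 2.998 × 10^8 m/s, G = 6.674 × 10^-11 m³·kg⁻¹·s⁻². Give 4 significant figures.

4.458 × 10^41 kg

Length → mass via c²/G.
3.31 × 10^14 m × (c²/G) = 4.458 × 10^41 kg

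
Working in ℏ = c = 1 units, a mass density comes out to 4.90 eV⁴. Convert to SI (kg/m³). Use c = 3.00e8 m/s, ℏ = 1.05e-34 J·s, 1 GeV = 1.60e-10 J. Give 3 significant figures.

Mass density is [E]/(c²[L]³) = [E]⁴/(ℏ³c⁵).
1 GeV⁴ → 1/(ℏ³c⁵) × (1 GeV in J)⁴ = 2.33e20 kg/m³.
Convert the energy scale: 4.90 eV⁴ = 4.90e-36 GeV⁴.
Result: 4.90e-36 × 2.33e20 = 1.14e-15 kg/m³.

1.14e-15 kg/m³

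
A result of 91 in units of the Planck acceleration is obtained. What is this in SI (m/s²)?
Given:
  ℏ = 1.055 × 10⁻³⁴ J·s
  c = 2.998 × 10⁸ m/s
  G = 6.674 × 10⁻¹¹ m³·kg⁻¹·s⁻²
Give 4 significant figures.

One Planck acceleration: a_P = √(c⁷/(ℏG)) = 5.560 × 10⁵¹ m/s².
91 × 5.560 × 10⁵¹ m/s² = 5.060 × 10⁵³ m/s²

5.060 × 10⁵³ m/s²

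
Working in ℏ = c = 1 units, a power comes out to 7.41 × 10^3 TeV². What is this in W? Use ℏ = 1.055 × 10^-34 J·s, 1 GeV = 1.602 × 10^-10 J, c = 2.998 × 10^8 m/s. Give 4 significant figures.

Power is [E]/[T] = [E]²/ℏ.
1 GeV² → 1/ℏ × (1 GeV in J)² = 2.433 × 10^14 W.
Convert the energy scale: 7.41 × 10^3 TeV² = 7.41 × 10^9 GeV².
Result: 7.41 × 10^9 × 2.433 × 10^14 = 1.803 × 10^24 W.

1.803 × 10^24 W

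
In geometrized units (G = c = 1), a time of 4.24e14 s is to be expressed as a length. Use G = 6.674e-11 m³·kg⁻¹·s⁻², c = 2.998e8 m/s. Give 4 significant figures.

Time → length via c.
4.24e14 s × (c) = 1.271e23 m

1.271e23 m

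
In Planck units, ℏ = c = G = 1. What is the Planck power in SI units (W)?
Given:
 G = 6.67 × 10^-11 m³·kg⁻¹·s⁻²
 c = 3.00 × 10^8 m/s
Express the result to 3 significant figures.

3.64 × 10^52 W

Dimensional analysis gives P_P = c⁵/G.
  = 2.43 × 10^42 / 6.67 × 10^-11
  = 3.64 × 10^52 W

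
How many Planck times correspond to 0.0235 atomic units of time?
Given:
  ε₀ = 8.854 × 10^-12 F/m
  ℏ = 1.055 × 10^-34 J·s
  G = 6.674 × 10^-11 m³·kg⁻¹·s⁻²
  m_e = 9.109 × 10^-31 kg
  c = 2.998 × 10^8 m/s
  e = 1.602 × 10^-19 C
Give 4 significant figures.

1.056 × 10^25

atomic unit of time: τ_au = (4πε₀)²ℏ³/(m_e e⁴) = 2.423 × 10^-17 s
Planck time: t_P = √(ℏG/c⁵) = 5.392 × 10^-44 s
0.0235 × 2.423 × 10^-17 / 5.392 × 10^-44 = 1.056 × 10^25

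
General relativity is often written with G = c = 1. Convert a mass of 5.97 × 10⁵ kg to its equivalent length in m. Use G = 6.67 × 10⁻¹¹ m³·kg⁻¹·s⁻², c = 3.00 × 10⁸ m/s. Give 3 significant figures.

In G = c = 1 units mass has dimensions of length; the conversion factor is G/c².
5.97 × 10⁵ kg × (G/c²) = 4.42 × 10⁻²² m

4.42 × 10⁻²² m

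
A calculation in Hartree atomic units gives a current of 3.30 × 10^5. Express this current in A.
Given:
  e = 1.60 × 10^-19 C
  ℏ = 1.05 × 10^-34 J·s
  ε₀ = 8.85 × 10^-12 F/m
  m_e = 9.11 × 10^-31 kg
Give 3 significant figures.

One atomic unit of electric current: I_au = e E_h/ℏ = m_e e⁵/((4πε₀)²ℏ³) = 6.67 × 10^-3 A.
3.30 × 10^5 × 6.67 × 10^-3 A = 2.20 × 10^3 A

2.20 × 10^3 A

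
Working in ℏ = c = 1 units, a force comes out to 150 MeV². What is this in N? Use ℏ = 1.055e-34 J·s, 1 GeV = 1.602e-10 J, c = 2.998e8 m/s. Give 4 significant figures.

121.7 N

Force is [E]/[L] = [E]²/(ℏc); restore (ℏc)⁻¹.
1 GeV² → 1/(ℏc) × (1 GeV in J)² = 8.114e5 N.
Convert the energy scale: 150 MeV² = 1.50e-4 GeV².
Result: 1.50e-4 × 8.114e5 = 121.7 N.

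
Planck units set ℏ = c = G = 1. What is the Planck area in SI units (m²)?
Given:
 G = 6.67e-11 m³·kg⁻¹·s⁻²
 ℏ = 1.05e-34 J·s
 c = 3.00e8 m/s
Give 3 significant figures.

2.59e-70 m²

Dimensional analysis gives A_P = ℏG/c³.
  = 7.00e-45 / 2.70e25
  = 2.59e-70 m²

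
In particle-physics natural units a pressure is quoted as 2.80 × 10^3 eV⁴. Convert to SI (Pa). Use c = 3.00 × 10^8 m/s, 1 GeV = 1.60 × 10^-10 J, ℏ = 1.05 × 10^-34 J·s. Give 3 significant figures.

Pressure is [E]/[L]³ = [E]⁴/(ℏc)³.
1 GeV⁴ → 1/(ℏc)³ × (1 GeV in J)⁴ = 2.10 × 10^37 Pa.
Convert the energy scale: 2.80 × 10^3 eV⁴ = 2.80 × 10^-33 GeV⁴.
Result: 2.80 × 10^-33 × 2.10 × 10^37 = 5.87 × 10^4 Pa.

5.87 × 10^4 Pa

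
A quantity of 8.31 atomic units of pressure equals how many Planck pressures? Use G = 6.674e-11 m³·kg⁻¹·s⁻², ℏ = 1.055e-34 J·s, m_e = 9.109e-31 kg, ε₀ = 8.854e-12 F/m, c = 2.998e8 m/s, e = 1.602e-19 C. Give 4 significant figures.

5.255e-100

atomic unit of pressure: P_au = E_h/a₀³ = m_e⁴e¹⁰/((4πε₀)⁵ℏ⁸) = 2.929e13 Pa
Planck pressure: p_P = c⁷/(ℏG²) = 4.632e113 Pa
8.31 × 2.929e13 / 4.632e113 = 5.255e-100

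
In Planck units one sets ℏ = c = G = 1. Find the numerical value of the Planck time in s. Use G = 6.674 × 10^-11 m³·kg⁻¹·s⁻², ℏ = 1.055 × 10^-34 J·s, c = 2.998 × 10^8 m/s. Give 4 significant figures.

5.392 × 10^-44 s

t_P = √(ℏG/c⁵)
  = √(2.907 × 10^-87)
  = 5.392 × 10^-44 s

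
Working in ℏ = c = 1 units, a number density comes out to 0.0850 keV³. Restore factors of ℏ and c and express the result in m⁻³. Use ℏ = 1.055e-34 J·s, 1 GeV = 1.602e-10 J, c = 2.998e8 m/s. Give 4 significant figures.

1.104e28 m⁻³

Number density is [L]⁻³ = [E]³/(ℏc)³.
1 GeV³ → 1/(ℏc)³ × (1 GeV in J)³ = 1.299e47 m⁻³.
Convert the energy scale: 0.0850 keV³ = 8.50e-20 GeV³.
Result: 8.50e-20 × 1.299e47 = 1.104e28 m⁻³.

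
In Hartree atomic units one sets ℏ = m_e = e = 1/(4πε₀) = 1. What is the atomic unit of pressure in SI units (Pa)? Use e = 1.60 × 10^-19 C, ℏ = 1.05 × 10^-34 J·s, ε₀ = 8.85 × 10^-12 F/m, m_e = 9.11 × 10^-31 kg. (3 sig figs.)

3.01 × 10^13 Pa

P_au = E_h/a₀³ = m_e⁴e¹⁰/((4πε₀)⁵ℏ⁸)
E_h = 4.38 × 10^-18 J
a₀ = 5.26 × 10^-11 m
E_h/a₀³ = 3.01 × 10^13 Pa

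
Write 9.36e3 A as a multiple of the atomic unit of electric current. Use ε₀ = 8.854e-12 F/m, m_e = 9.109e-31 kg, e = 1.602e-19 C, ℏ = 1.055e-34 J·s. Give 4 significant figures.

1.416e6

atomic unit of electric current: I_au = e E_h/ℏ = m_e e⁵/((4πε₀)²ℏ³) = 6.612e-3 A.
9.36e3 / 6.612e-3 = 1.416e6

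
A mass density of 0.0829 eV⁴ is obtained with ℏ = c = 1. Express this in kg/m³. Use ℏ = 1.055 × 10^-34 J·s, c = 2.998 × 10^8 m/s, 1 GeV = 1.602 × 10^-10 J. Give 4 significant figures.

Mass density is [E]/(c²[L]³) = [E]⁴/(ℏ³c⁵).
1 GeV⁴ → 1/(ℏ³c⁵) × (1 GeV in J)⁴ = 2.316 × 10^20 kg/m³.
Convert the energy scale: 0.0829 eV⁴ = 8.29 × 10^-38 GeV⁴.
Result: 8.29 × 10^-38 × 2.316 × 10^20 = 1.920 × 10^-17 kg/m³.

1.920 × 10^-17 kg/m³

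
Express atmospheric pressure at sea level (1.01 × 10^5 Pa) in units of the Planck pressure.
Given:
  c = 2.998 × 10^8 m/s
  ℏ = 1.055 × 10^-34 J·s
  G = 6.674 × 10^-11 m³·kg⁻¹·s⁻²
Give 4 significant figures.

Planck pressure: p_P = c⁷/(ℏG²) = 4.632 × 10^113 Pa.
1.01 × 10^5 / 4.632 × 10^113 = 2.180 × 10^-109

2.180 × 10^-109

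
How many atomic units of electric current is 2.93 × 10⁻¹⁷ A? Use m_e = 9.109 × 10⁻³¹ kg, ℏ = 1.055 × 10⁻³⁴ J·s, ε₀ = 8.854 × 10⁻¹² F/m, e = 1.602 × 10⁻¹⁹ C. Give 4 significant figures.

4.431 × 10⁻¹⁵

atomic unit of electric current: I_au = e E_h/ℏ = m_e e⁵/((4πε₀)²ℏ³) = 6.612 × 10⁻³ A.
2.93 × 10⁻¹⁷ / 6.612 × 10⁻³ = 4.431 × 10⁻¹⁵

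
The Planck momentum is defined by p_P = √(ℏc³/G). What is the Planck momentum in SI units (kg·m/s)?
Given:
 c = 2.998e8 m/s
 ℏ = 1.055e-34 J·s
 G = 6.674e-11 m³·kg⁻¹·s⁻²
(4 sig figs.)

p_P = √(ℏc³/G)
  = √(42.60)
  = 6.527 kg·m/s

6.527 kg·m/s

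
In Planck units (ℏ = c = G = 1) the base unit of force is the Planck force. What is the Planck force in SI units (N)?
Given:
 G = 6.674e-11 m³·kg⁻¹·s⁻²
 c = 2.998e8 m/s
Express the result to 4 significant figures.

1.210e44 N

F_P = c⁴/G
  = 8.078e33 / 6.674e-11
  = 1.210e44 N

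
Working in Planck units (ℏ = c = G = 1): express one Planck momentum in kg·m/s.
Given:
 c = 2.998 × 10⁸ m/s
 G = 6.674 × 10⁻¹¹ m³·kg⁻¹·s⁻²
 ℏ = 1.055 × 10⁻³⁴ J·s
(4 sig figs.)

Dimensional analysis gives p_P = √(ℏc³/G).
  = √(42.60)
  = 6.527 kg·m/s

6.527 kg·m/s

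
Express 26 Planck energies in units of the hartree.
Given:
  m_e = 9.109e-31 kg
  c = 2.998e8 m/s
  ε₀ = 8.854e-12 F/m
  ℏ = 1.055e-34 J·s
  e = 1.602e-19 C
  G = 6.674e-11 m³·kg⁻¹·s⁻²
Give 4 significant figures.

Planck energy: E_P = √(ℏc⁵/G) = 1.957e9 J
hartree: E_h = m_e e⁴/(4πε₀ℏ)² = 4.354e-18 J
26 × 1.957e9 / 4.354e-18 = 1.168e28

1.168e28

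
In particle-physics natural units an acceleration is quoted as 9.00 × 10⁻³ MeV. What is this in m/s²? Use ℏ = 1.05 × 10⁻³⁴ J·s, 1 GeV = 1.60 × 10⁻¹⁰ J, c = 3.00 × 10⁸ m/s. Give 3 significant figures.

4.11 × 10²⁷ m/s²

Acceleration is [L]/[T]² = c·[E]/ℏ.
1 GeV → c/ℏ × (1 GeV in J) = 4.57 × 10³² m/s².
Convert the energy scale: 9.00 × 10⁻³ MeV = 9.00 × 10⁻⁶ GeV.
Result: 9.00 × 10⁻⁶ × 4.57 × 10³² = 4.11 × 10²⁷ m/s².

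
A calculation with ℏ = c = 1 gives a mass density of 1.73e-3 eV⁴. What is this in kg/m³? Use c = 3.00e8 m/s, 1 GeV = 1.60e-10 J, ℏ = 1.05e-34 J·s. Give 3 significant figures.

Mass density is [E]/(c²[L]³) = [E]⁴/(ℏ³c⁵).
1 GeV⁴ → 1/(ℏ³c⁵) × (1 GeV in J)⁴ = 2.33e20 kg/m³.
Convert the energy scale: 1.73e-3 eV⁴ = 1.73e-39 GeV⁴.
Result: 1.73e-39 × 2.33e20 = 4.03e-19 kg/m³.

4.03e-19 kg/m³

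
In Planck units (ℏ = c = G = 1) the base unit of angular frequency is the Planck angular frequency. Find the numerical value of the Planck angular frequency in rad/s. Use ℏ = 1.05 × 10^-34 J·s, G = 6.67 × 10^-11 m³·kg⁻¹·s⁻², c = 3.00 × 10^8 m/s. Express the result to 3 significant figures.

1.86 × 10^43 rad/s

ω_P = √(c⁵/(ℏG))
  = √(3.47 × 10^86)
  = 1.86 × 10^43 rad/s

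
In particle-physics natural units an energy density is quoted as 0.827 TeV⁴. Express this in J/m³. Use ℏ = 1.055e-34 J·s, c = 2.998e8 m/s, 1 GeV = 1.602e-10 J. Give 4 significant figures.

1.721e49 J/m³

[E]/[L]³ = [E]⁴/(ℏc)³; restore (ℏc)⁻³.
1 GeV⁴ → 1/(ℏc)³ × (1 GeV in J)⁴ = 2.082e37 J/m³.
Convert the energy scale: 0.827 TeV⁴ = 8.27e11 GeV⁴.
Result: 8.27e11 × 2.082e37 = 1.721e49 J/m³.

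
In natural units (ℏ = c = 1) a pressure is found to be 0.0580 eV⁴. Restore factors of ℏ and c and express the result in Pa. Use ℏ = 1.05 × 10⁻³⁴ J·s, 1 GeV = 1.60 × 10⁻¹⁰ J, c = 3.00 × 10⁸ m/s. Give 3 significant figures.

1.22 Pa

Pressure is [E]/[L]³ = [E]⁴/(ℏc)³.
1 GeV⁴ → 1/(ℏc)³ × (1 GeV in J)⁴ = 2.10 × 10³⁷ Pa.
Convert the energy scale: 0.0580 eV⁴ = 5.80 × 10⁻³⁸ GeV⁴.
Result: 5.80 × 10⁻³⁸ × 2.10 × 10³⁷ = 1.22 Pa.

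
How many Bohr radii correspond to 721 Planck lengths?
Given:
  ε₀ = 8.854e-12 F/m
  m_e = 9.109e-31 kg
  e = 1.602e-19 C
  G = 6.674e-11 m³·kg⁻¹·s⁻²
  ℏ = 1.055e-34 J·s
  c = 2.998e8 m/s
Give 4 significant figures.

2.200e-22

Planck length: ℓ_P = √(ℏG/c³) = 1.616e-35 m
Bohr radius: a₀ = 4πε₀ℏ²/(m_e e²) = 5.297e-11 m
721 × 1.616e-35 / 5.297e-11 = 2.200e-22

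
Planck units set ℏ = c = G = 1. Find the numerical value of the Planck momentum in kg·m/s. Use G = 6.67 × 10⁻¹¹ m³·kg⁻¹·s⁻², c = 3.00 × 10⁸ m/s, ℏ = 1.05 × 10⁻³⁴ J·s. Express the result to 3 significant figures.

From ℏ = c = G = 1 the momentum scale is p_P = √(ℏc³/G).
  = √(42.5)
  = 6.52 kg·m/s

6.52 kg·m/s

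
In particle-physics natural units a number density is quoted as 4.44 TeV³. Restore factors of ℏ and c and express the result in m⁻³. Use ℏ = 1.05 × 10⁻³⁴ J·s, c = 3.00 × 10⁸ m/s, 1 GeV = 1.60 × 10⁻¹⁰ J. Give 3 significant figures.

5.82 × 10⁵⁶ m⁻³

Number density is [L]⁻³ = [E]³/(ℏc)³.
1 GeV³ → 1/(ℏc)³ × (1 GeV in J)³ = 1.31 × 10⁴⁷ m⁻³.
Convert the energy scale: 4.44 TeV³ = 4.44 × 10⁹ GeV³.
Result: 4.44 × 10⁹ × 1.31 × 10⁴⁷ = 5.82 × 10⁵⁶ m⁻³.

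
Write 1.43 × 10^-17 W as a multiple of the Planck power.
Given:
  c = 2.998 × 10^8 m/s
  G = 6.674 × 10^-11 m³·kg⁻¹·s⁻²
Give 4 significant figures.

3.941 × 10^-70

Planck power: P_P = c⁵/G = 3.629 × 10^52 W.
1.43 × 10^-17 / 3.629 × 10^52 = 3.941 × 10^-70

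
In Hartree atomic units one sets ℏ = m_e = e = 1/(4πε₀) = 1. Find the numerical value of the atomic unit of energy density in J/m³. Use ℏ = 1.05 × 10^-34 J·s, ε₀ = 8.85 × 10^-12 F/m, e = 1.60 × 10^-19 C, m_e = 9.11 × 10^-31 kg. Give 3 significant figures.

3.01 × 10^13 J/m³

u_au = E_h/a₀³ = m_e⁴e¹⁰/((4πε₀)⁵ℏ⁸)
E_h = 4.38 × 10^-18 J
a₀ = 5.26 × 10^-11 m
E_h/a₀³ = 3.01 × 10^13 J/m³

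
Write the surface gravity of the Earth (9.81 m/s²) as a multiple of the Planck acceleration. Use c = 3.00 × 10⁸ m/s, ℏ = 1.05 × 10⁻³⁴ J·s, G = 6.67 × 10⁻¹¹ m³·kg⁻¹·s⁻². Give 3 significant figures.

1.76 × 10⁻⁵¹

Planck acceleration: a_P = √(c⁷/(ℏG)) = 5.59 × 10⁵¹ m/s².
9.81 / 5.59 × 10⁵¹ = 1.76 × 10⁻⁵¹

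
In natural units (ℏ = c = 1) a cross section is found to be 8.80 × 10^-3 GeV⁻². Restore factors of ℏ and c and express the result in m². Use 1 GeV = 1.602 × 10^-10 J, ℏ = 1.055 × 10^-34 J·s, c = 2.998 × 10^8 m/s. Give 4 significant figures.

3.430 × 10^-34 m²

Area is [L]² = [E]⁻²·(ℏc)²; restore (ℏc)².
1 GeV⁻² → (ℏc)² × (1 GeV in J)⁻² = 3.898 × 10^-32 m².
Result: 8.80 × 10^-3 × 3.898 × 10^-32 = 3.430 × 10^-34 m².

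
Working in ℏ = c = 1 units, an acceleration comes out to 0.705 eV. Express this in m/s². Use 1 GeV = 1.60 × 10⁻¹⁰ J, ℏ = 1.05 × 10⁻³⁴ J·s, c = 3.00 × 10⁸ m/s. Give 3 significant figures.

Acceleration is [L]/[T]² = c·[E]/ℏ.
1 GeV → c/ℏ × (1 GeV in J) = 4.57 × 10³² m/s².
Convert the energy scale: 0.705 eV = 7.05 × 10⁻¹⁰ GeV.
Result: 7.05 × 10⁻¹⁰ × 4.57 × 10³² = 3.22 × 10²³ m/s².

3.22 × 10²³ m/s²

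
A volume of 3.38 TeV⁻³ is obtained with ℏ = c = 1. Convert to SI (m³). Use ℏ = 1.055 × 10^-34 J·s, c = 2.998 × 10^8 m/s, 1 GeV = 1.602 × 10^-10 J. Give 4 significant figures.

Volume is [L]³ = [E]⁻³·(ℏc)³.
1 GeV⁻³ → (ℏc)³ × (1 GeV in J)⁻³ = 7.696 × 10^-48 m³.
Convert the energy scale: 3.38 TeV⁻³ = 3.38 × 10^-9 GeV⁻³.
Result: 3.38 × 10^-9 × 7.696 × 10^-48 = 2.601 × 10^-56 m³.

2.601 × 10^-56 m³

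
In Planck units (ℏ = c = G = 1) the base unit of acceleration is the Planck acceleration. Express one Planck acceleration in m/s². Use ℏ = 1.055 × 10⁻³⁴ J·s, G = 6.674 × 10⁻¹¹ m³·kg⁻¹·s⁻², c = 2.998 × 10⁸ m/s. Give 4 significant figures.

a_P = √(c⁷/(ℏG))
  = √(3.092 × 10¹⁰³)
  = 5.560 × 10⁵¹ m/s²

5.560 × 10⁵¹ m/s²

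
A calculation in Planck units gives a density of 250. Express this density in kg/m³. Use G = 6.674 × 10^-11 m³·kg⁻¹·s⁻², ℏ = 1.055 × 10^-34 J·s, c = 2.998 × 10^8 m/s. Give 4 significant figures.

1.288 × 10^99 kg/m³

One Planck density: ρ_P = c⁵/(ℏG²) = 5.154 × 10^96 kg/m³.
250 × 5.154 × 10^96 kg/m³ = 1.288 × 10^99 kg/m³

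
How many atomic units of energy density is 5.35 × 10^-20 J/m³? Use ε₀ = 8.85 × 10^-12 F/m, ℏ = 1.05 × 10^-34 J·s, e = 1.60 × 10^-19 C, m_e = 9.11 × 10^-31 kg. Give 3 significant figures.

1.78 × 10^-33

atomic unit of energy density: u_au = E_h/a₀³ = m_e⁴e¹⁰/((4πε₀)⁵ℏ⁸) = 3.01 × 10^13 J/m³.
5.35 × 10^-20 / 3.01 × 10^13 = 1.78 × 10^-33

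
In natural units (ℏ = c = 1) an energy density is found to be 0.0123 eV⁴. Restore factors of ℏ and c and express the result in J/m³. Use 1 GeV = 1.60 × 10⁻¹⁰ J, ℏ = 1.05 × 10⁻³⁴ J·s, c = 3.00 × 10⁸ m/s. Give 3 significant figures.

0.258 J/m³

[E]/[L]³ = [E]⁴/(ℏc)³; restore (ℏc)⁻³.
1 GeV⁴ → 1/(ℏc)³ × (1 GeV in J)⁴ = 2.10 × 10³⁷ J/m³.
Convert the energy scale: 0.0123 eV⁴ = 1.23 × 10⁻³⁸ GeV⁴.
Result: 1.23 × 10⁻³⁸ × 2.10 × 10³⁷ = 0.258 J/m³.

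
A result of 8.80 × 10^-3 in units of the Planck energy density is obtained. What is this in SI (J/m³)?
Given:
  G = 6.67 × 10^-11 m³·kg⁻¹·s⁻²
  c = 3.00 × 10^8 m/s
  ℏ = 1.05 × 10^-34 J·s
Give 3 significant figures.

4.12 × 10^111 J/m³

One Planck energy density: u_P = c⁷/(ℏG²) = 4.68 × 10^113 J/m³.
8.80 × 10^-3 × 4.68 × 10^113 J/m³ = 4.12 × 10^111 J/m³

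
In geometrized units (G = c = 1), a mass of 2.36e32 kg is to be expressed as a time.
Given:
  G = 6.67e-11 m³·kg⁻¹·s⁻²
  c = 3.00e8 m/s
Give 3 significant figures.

5.83e-4 s

Mass → time via G/c³.
2.36e32 kg × (G/c³) = 5.83e-4 s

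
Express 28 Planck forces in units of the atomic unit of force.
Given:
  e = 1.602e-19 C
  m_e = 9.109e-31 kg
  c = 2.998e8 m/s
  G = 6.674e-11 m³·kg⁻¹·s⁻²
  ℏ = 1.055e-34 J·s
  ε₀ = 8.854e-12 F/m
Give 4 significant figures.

Planck force: F_P = c⁴/G = 1.210e44 N
atomic unit of force: F_au = E_h/a₀ = m_e²e⁶/((4πε₀)³ℏ⁴) = 8.220e-8 N
28 × 1.210e44 / 8.220e-8 = 4.123e52

4.123e52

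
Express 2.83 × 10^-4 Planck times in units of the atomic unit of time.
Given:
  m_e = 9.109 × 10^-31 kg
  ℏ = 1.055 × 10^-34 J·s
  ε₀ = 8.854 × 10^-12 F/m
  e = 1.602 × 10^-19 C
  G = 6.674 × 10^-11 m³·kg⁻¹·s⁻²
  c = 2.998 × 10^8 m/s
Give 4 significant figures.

Planck time: t_P = √(ℏG/c⁵) = 5.392 × 10^-44 s
atomic unit of time: τ_au = (4πε₀)²ℏ³/(m_e e⁴) = 2.423 × 10^-17 s
2.83 × 10^-4 × 5.392 × 10^-44 / 2.423 × 10^-17 = 6.298 × 10^-31

6.298 × 10^-31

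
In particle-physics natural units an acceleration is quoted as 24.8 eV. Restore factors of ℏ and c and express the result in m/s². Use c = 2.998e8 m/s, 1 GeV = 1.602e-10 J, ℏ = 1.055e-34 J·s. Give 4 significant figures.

1.129e25 m/s²

Acceleration is [L]/[T]² = c·[E]/ℏ.
1 GeV → c/ℏ × (1 GeV in J) = 4.552e32 m/s².
Convert the energy scale: 24.8 eV = 2.48e-8 GeV.
Result: 2.48e-8 × 4.552e32 = 1.129e25 m/s².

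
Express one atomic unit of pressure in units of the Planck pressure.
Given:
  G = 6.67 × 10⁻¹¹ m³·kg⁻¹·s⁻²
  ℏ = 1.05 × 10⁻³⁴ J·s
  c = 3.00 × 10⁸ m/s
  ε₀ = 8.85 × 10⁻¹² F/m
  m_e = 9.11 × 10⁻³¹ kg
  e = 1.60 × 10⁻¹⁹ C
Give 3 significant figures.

atomic unit of pressure: P_au = E_h/a₀³ = m_e⁴e¹⁰/((4πε₀)⁵ℏ⁸) = 3.01 × 10¹³ Pa
Planck pressure: p_P = c⁷/(ℏG²) = 4.68 × 10¹¹³ Pa
ratio = 3.01 × 10¹³ / 4.68 × 10¹¹³ = 6.44 × 10⁻¹⁰¹

6.44 × 10⁻¹⁰¹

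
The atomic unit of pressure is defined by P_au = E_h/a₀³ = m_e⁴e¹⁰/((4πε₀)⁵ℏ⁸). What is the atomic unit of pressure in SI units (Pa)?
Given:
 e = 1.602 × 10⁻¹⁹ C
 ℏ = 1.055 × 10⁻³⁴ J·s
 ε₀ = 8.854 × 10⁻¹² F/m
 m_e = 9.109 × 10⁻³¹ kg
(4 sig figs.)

2.929 × 10¹³ Pa

P_au = E_h/a₀³ = m_e⁴e¹⁰/((4πε₀)⁵ℏ⁸)
E_h = 4.354 × 10⁻¹⁸ J
a₀ = 5.297 × 10⁻¹¹ m
E_h/a₀³ = 2.929 × 10¹³ Pa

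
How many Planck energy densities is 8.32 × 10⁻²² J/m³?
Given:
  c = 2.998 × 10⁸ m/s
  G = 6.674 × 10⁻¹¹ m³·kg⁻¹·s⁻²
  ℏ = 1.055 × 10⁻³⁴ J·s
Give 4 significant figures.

Planck energy density: u_P = c⁷/(ℏG²) = 4.632 × 10¹¹³ J/m³.
8.32 × 10⁻²² / 4.632 × 10¹¹³ = 1.796 × 10⁻¹³⁵

1.796 × 10⁻¹³⁵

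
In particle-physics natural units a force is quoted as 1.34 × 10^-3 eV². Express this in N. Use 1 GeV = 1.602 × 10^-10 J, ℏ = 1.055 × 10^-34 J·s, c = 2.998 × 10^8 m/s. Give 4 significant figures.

1.087 × 10^-15 N

Force is [E]/[L] = [E]²/(ℏc); restore (ℏc)⁻¹.
1 GeV² → 1/(ℏc) × (1 GeV in J)² = 8.114 × 10^5 N.
Convert the energy scale: 1.34 × 10^-3 eV² = 1.34 × 10^-21 GeV².
Result: 1.34 × 10^-21 × 8.114 × 10^5 = 1.087 × 10^-15 N.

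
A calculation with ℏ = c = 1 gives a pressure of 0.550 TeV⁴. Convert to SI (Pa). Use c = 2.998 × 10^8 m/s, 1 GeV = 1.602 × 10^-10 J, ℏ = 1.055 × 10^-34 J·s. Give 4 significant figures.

1.145 × 10^49 Pa

Pressure is [E]/[L]³ = [E]⁴/(ℏc)³.
1 GeV⁴ → 1/(ℏc)³ × (1 GeV in J)⁴ = 2.082 × 10^37 Pa.
Convert the energy scale: 0.550 TeV⁴ = 5.50 × 10^11 GeV⁴.
Result: 5.50 × 10^11 × 2.082 × 10^37 = 1.145 × 10^49 Pa.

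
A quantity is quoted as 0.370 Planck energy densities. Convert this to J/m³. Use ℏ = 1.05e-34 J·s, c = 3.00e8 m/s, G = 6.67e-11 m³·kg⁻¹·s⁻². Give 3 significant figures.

1.73e113 J/m³

One Planck energy density: u_P = c⁷/(ℏG²) = 4.68e113 J/m³.
0.370 × 4.68e113 J/m³ = 1.73e113 J/m³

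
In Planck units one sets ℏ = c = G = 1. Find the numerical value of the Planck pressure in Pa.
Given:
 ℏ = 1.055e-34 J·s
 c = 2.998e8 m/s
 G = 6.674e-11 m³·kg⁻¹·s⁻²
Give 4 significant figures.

4.632e113 Pa

p_P = c⁷/(ℏG²)
  = 2.177e59 / 4.699e-55
  = 4.632e113 Pa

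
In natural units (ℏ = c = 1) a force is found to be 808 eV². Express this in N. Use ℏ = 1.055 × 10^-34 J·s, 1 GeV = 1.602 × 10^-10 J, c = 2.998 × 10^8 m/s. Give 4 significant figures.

Force is [E]/[L] = [E]²/(ℏc); restore (ℏc)⁻¹.
1 GeV² → 1/(ℏc) × (1 GeV in J)² = 8.114 × 10^5 N.
Convert the energy scale: 808 eV² = 8.08 × 10^-16 GeV².
Result: 8.08 × 10^-16 × 8.114 × 10^5 = 6.556 × 10^-10 N.

6.556 × 10^-10 N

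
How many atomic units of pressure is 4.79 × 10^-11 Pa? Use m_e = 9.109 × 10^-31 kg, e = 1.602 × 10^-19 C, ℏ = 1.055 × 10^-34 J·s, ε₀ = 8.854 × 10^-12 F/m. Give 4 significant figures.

atomic unit of pressure: P_au = E_h/a₀³ = m_e⁴e¹⁰/((4πε₀)⁵ℏ⁸) = 2.929 × 10^13 Pa.
4.79 × 10^-11 / 2.929 × 10^13 = 1.635 × 10^-24

1.635 × 10^-24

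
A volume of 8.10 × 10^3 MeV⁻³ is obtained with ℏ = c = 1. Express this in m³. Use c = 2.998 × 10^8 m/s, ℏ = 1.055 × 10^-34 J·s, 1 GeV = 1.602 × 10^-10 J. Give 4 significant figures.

Volume is [L]³ = [E]⁻³·(ℏc)³.
1 GeV⁻³ → (ℏc)³ × (1 GeV in J)⁻³ = 7.696 × 10^-48 m³.
Convert the energy scale: 8.10 × 10^3 MeV⁻³ = 8.10 × 10^12 GeV⁻³.
Result: 8.10 × 10^12 × 7.696 × 10^-48 = 6.234 × 10^-35 m³.

6.234 × 10^-35 m³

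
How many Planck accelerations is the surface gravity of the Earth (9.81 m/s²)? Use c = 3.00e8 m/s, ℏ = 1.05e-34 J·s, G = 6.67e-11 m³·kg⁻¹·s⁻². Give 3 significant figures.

1.76e-51

Planck acceleration: a_P = √(c⁷/(ℏG)) = 5.59e51 m/s².
9.81 / 5.59e51 = 1.76e-51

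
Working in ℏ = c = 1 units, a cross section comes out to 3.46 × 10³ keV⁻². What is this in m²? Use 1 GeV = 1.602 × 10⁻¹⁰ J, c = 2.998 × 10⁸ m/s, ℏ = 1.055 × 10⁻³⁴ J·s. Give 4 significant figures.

Area is [L]² = [E]⁻²·(ℏc)²; restore (ℏc)².
1 GeV⁻² → (ℏc)² × (1 GeV in J)⁻² = 3.898 × 10⁻³² m².
Convert the energy scale: 3.46 × 10³ keV⁻² = 3.46 × 10¹⁵ GeV⁻².
Result: 3.46 × 10¹⁵ × 3.898 × 10⁻³² = 1.349 × 10⁻¹⁶ m².

1.349 × 10⁻¹⁶ m²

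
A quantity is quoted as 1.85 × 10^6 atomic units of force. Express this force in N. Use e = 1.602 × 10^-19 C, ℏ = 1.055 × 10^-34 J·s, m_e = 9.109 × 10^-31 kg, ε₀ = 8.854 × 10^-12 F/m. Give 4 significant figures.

One atomic unit of force: F_au = E_h/a₀ = m_e²e⁶/((4πε₀)³ℏ⁴) = 8.220 × 10^-8 N.
1.85 × 10^6 × 8.220 × 10^-8 N = 0.1521 N

0.1521 N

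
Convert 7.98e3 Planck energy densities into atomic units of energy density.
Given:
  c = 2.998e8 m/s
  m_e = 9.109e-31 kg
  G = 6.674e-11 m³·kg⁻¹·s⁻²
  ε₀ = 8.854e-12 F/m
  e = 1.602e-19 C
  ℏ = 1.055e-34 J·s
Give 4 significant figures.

1.262e104

Planck energy density: u_P = c⁷/(ℏG²) = 4.632e113 J/m³
atomic unit of energy density: u_au = E_h/a₀³ = m_e⁴e¹⁰/((4πε₀)⁵ℏ⁸) = 2.929e13 J/m³
7.98e3 × 4.632e113 / 2.929e13 = 1.262e104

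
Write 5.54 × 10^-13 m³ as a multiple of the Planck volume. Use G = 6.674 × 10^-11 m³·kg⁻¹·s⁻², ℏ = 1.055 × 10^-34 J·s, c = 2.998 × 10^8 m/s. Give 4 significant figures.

1.312 × 10^92

Planck volume: V_P = (ℏG/c³)^(3/2) = 4.224 × 10^-105 m³.
5.54 × 10^-13 / 4.224 × 10^-105 = 1.312 × 10^92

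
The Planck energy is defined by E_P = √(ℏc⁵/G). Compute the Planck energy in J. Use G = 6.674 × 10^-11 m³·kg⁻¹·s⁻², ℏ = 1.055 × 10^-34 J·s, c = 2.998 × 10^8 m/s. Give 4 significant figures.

E_P = √(ℏc⁵/G)
  = √(3.828 × 10^18)
  = 1.957 × 10^9 J

1.957 × 10^9 J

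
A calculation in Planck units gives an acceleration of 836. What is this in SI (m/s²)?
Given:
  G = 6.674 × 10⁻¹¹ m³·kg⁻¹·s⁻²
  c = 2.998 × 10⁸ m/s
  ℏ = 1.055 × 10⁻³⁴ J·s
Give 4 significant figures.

One Planck acceleration: a_P = √(c⁷/(ℏG)) = 5.560 × 10⁵¹ m/s².
836 × 5.560 × 10⁵¹ m/s² = 4.648 × 10⁵⁴ m/s²

4.648 × 10⁵⁴ m/s²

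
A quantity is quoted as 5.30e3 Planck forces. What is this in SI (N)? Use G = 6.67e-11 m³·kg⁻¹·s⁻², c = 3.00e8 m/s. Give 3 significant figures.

One Planck force: F_P = c⁴/G = 1.21e44 N.
5.30e3 × 1.21e44 N = 6.44e47 N

6.44e47 N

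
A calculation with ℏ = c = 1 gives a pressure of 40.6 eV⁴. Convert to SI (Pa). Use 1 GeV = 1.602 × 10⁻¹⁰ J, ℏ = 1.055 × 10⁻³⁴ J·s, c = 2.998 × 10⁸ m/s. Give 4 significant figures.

845.1 Pa

Pressure is [E]/[L]³ = [E]⁴/(ℏc)³.
1 GeV⁴ → 1/(ℏc)³ × (1 GeV in J)⁴ = 2.082 × 10³⁷ Pa.
Convert the energy scale: 40.6 eV⁴ = 4.06 × 10⁻³⁵ GeV⁴.
Result: 4.06 × 10⁻³⁵ × 2.082 × 10³⁷ = 845.1 Pa.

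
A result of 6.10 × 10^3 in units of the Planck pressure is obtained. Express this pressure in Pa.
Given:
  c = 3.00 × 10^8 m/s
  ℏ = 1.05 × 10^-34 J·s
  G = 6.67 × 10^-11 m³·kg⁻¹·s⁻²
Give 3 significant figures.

2.86 × 10^117 Pa

One Planck pressure: p_P = c⁷/(ℏG²) = 4.68 × 10^113 Pa.
6.10 × 10^3 × 4.68 × 10^113 Pa = 2.86 × 10^117 Pa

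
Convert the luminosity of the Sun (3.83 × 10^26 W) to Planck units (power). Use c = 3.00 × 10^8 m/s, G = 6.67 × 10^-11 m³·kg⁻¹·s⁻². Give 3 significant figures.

1.05 × 10^-26

Planck power: P_P = c⁵/G = 3.64 × 10^52 W.
3.83 × 10^26 / 3.64 × 10^52 = 1.05 × 10^-26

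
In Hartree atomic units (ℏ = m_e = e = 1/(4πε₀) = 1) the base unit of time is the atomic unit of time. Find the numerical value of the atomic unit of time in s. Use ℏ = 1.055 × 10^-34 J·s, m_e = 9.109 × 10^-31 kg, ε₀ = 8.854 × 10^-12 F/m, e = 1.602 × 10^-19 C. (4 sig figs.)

2.423 × 10^-17 s

τ_au = (4πε₀)²ℏ³/(m_e e⁴)
E_h = 4.354 × 10^-18 J
ℏ/E_h = 2.423 × 10^-17 s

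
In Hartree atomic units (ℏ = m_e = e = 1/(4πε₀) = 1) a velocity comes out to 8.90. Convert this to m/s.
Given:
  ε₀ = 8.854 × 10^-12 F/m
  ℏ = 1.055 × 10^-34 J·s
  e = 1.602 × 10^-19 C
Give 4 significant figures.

One atomic unit of velocity: v_au = e²/(4πε₀ℏ) = 2.186 × 10^6 m/s.
8.90 × 2.186 × 10^6 m/s = 1.946 × 10^7 m/s

1.946 × 10^7 m/s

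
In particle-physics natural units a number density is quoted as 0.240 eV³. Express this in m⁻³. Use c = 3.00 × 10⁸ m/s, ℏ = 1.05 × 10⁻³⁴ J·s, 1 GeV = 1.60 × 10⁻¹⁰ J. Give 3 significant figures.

3.15 × 10¹⁹ m⁻³

Number density is [L]⁻³ = [E]³/(ℏc)³.
1 GeV³ → 1/(ℏc)³ × (1 GeV in J)³ = 1.31 × 10⁴⁷ m⁻³.
Convert the energy scale: 0.240 eV³ = 2.40 × 10⁻²⁸ GeV³.
Result: 2.40 × 10⁻²⁸ × 1.31 × 10⁴⁷ = 3.15 × 10¹⁹ m⁻³.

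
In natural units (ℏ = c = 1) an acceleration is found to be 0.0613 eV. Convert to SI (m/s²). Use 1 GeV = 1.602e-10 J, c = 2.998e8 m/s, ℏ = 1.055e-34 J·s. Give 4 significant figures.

Acceleration is [L]/[T]² = c·[E]/ℏ.
1 GeV → c/ℏ × (1 GeV in J) = 4.552e32 m/s².
Convert the energy scale: 0.0613 eV = 6.13e-11 GeV.
Result: 6.13e-11 × 4.552e32 = 2.791e22 m/s².

2.791e22 m/s²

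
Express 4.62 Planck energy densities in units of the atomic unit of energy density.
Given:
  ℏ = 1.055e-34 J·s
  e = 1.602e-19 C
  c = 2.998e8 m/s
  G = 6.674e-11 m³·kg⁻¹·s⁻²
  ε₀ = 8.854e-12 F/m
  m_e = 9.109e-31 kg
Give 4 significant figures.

Planck energy density: u_P = c⁷/(ℏG²) = 4.632e113 J/m³
atomic unit of energy density: u_au = E_h/a₀³ = m_e⁴e¹⁰/((4πε₀)⁵ℏ⁸) = 2.929e13 J/m³
4.62 × 4.632e113 / 2.929e13 = 7.306e100

7.306e100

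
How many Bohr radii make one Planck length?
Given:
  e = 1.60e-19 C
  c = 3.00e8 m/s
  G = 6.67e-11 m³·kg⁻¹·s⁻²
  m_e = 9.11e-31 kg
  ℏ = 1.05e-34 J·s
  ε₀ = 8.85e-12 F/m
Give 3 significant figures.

3.06e-25

Planck length: ℓ_P = √(ℏG/c³) = 1.61e-35 m
Bohr radius: a₀ = 4πε₀ℏ²/(m_e e²) = 5.26e-11 m
ratio = 1.61e-35 / 5.26e-11 = 3.06e-25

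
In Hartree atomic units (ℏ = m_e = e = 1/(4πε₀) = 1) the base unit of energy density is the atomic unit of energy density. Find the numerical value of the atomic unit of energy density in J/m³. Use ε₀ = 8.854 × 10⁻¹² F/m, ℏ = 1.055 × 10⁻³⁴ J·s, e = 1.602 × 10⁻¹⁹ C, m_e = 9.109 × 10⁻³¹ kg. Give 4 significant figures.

u_au = E_h/a₀³ = m_e⁴e¹⁰/((4πε₀)⁵ℏ⁸)
E_h = 4.354 × 10⁻¹⁸ J
a₀ = 5.297 × 10⁻¹¹ m
E_h/a₀³ = 2.929 × 10¹³ J/m³

2.929 × 10¹³ J/m³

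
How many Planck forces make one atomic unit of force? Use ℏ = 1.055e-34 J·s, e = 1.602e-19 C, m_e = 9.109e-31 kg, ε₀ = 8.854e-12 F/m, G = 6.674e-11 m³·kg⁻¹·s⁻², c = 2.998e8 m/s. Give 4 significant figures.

atomic unit of force: F_au = E_h/a₀ = m_e²e⁶/((4πε₀)³ℏ⁴) = 8.220e-8 N
Planck force: F_P = c⁴/G = 1.210e44 N
ratio = 8.220e-8 / 1.210e44 = 6.791e-52

6.791e-52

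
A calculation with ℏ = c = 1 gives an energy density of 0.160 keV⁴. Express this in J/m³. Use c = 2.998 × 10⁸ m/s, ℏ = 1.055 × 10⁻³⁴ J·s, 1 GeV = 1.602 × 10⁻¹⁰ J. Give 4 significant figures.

3.331 × 10¹² J/m³

[E]/[L]³ = [E]⁴/(ℏc)³; restore (ℏc)⁻³.
1 GeV⁴ → 1/(ℏc)³ × (1 GeV in J)⁴ = 2.082 × 10³⁷ J/m³.
Convert the energy scale: 0.160 keV⁴ = 1.60 × 10⁻²⁵ GeV⁴.
Result: 1.60 × 10⁻²⁵ × 2.082 × 10³⁷ = 3.331 × 10¹² J/m³.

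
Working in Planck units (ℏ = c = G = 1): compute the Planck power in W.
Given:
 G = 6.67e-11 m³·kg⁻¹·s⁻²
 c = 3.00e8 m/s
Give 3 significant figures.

3.64e52 W

Dimensional analysis gives P_P = c⁵/G.
  = 2.43e42 / 6.67e-11
  = 3.64e52 W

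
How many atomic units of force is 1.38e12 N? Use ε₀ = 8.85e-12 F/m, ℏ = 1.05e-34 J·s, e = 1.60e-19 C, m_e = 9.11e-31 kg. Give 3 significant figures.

atomic unit of force: F_au = E_h/a₀ = m_e²e⁶/((4πε₀)³ℏ⁴) = 8.33e-8 N.
1.38e12 / 8.33e-8 = 1.66e19

1.66e19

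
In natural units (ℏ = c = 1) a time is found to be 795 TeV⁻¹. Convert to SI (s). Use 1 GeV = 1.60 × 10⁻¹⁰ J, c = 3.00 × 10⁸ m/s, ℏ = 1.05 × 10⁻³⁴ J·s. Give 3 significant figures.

5.22 × 10⁻²⁵ s

A time is [E]⁻¹ in ℏ=c=1; restore one factor of ℏ.
1 GeV⁻¹ → ℏ × (1 GeV in J)⁻¹ = 6.56 × 10⁻²⁵ s.
Convert the energy scale: 795 TeV⁻¹ = 0.795 GeV⁻¹.
Result: 0.795 × 6.56 × 10⁻²⁵ = 5.22 × 10⁻²⁵ s.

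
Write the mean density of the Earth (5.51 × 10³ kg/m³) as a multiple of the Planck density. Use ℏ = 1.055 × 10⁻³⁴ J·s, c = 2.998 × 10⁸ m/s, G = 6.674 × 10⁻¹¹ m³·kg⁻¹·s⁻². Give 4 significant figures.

Planck density: ρ_P = c⁵/(ℏG²) = 5.154 × 10⁹⁶ kg/m³.
5.51 × 10³ / 5.154 × 10⁹⁶ = 1.069 × 10⁻⁹³

1.069 × 10⁻⁹³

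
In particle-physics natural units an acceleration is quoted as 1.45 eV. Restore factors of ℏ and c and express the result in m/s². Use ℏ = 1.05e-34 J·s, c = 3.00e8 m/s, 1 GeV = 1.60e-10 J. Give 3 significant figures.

6.63e23 m/s²

Acceleration is [L]/[T]² = c·[E]/ℏ.
1 GeV → c/ℏ × (1 GeV in J) = 4.57e32 m/s².
Convert the energy scale: 1.45 eV = 1.45e-9 GeV.
Result: 1.45e-9 × 4.57e32 = 6.63e23 m/s².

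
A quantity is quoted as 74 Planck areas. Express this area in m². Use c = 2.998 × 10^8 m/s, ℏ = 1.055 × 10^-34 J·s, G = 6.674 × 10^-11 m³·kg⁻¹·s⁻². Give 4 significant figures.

One Planck area: A_P = ℏG/c³ = 2.613 × 10^-70 m².
74 × 2.613 × 10^-70 m² = 1.934 × 10^-68 m²

1.934 × 10^-68 m²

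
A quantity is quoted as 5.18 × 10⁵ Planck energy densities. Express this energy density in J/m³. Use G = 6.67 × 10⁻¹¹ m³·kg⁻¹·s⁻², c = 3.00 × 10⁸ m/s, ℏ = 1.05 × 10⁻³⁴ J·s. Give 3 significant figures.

One Planck energy density: u_P = c⁷/(ℏG²) = 4.68 × 10¹¹³ J/m³.
5.18 × 10⁵ × 4.68 × 10¹¹³ J/m³ = 2.43 × 10¹¹⁹ J/m³

2.43 × 10¹¹⁹ J/m³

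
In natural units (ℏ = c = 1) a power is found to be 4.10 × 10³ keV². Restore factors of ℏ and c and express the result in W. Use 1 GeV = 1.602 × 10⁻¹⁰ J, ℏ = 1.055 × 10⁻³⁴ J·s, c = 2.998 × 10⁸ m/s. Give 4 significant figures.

9.974 × 10⁵ W

Power is [E]/[T] = [E]²/ℏ.
1 GeV² → 1/ℏ × (1 GeV in J)² = 2.433 × 10¹⁴ W.
Convert the energy scale: 4.10 × 10³ keV² = 4.10 × 10⁻⁹ GeV².
Result: 4.10 × 10⁻⁹ × 2.433 × 10¹⁴ = 9.974 × 10⁵ W.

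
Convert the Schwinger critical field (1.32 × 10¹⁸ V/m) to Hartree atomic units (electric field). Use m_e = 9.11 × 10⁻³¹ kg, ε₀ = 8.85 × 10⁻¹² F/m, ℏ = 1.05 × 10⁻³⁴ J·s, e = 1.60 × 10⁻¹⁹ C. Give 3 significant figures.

atomic unit of electric field: E_au = E_h/(e a₀) = m_e²e⁵/((4πε₀)³ℏ⁴) = 5.20 × 10¹¹ V/m.
1.32 × 10¹⁸ / 5.20 × 10¹¹ = 2.54 × 10⁶

2.54 × 10⁶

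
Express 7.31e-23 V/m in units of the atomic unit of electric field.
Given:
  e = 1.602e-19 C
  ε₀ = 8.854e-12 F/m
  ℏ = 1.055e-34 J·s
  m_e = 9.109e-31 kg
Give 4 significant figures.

1.425e-34

atomic unit of electric field: E_au = E_h/(e a₀) = m_e²e⁵/((4πε₀)³ℏ⁴) = 5.131e11 V/m.
7.31e-23 / 5.131e11 = 1.425e-34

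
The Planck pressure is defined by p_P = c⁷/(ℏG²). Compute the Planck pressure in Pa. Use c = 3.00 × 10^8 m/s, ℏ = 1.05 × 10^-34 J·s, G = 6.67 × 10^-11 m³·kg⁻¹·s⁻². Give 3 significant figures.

p_P = c⁷/(ℏG²)
  = 2.19 × 10^59 / 4.67 × 10^-55
  = 4.68 × 10^113 Pa

4.68 × 10^113 Pa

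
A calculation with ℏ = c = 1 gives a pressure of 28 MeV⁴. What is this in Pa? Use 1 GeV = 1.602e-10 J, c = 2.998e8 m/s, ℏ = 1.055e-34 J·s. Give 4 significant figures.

5.828e26 Pa

Pressure is [E]/[L]³ = [E]⁴/(ℏc)³.
1 GeV⁴ → 1/(ℏc)³ × (1 GeV in J)⁴ = 2.082e37 Pa.
Convert the energy scale: 28 MeV⁴ = 2.80e-11 GeV⁴.
Result: 2.80e-11 × 2.082e37 = 5.828e26 Pa.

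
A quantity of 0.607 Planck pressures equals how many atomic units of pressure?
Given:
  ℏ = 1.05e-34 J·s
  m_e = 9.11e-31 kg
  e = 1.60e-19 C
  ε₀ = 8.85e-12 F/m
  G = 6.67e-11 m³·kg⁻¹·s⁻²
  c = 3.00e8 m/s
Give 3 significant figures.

9.43e99

Planck pressure: p_P = c⁷/(ℏG²) = 4.68e113 Pa
atomic unit of pressure: P_au = E_h/a₀³ = m_e⁴e¹⁰/((4πε₀)⁵ℏ⁸) = 3.01e13 Pa
0.607 × 4.68e113 / 3.01e13 = 9.43e99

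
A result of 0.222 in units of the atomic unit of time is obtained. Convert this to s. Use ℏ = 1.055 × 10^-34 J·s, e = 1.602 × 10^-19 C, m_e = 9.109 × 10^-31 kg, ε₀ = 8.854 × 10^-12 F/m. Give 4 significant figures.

One atomic unit of time: τ_au = (4πε₀)²ℏ³/(m_e e⁴) = 2.423 × 10^-17 s.
0.222 × 2.423 × 10^-17 s = 5.379 × 10^-18 s

5.379 × 10^-18 s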